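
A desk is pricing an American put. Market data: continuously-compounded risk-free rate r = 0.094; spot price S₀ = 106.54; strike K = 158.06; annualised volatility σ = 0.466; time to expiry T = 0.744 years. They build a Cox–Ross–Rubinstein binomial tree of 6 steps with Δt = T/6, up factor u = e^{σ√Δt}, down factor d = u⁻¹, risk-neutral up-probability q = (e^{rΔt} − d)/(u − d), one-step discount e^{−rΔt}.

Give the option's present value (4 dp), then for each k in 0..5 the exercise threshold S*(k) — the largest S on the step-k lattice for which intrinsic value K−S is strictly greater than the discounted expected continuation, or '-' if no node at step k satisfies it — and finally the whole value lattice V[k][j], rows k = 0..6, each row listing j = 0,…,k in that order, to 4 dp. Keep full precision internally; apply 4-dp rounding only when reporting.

Δt=0.12400, u=1.17833, d=0.84866, q=0.49463, disc=e^(-rΔt)=0.98841
k=6 terminal: V=max(K-S,0) → 118.2568 102.7951 81.3272 51.5200 10.1341 0.0000 0.0000
k=5: j=0 S=46.9012 intr=111.1588 cont=109.3272 V=111.1588[EX]; j=1 S=65.1201 intr=92.9399 cont=91.1082 V=92.9399[EX]; j=2 S=90.4163 intr=67.6437 cont=65.8120 V=67.6437[EX]; j=3 S=125.5389 intr=32.5211 cont=30.6894 V=32.5211[EX]; j=4 S=174.3051 intr=0.0000 cont=5.0621 V=5.0621[hold]; j=5 S=242.0146 intr=0.0000 cont=0.0000 V=0.0000[hold]  S*(5)=125.5389
k=4: j=0 S=55.2649 intr=102.7951 cont=100.9634 V=102.7951[EX]; j=1 S=76.7328 intr=81.3272 cont=79.4955 V=81.3272[EX]; j=2 S=106.5400 intr=51.5200 cont=49.6883 V=51.5200[EX]; j=3 S=147.9259 intr=10.1341 cont=18.7195 V=18.7195[hold]; j=4 S=205.3884 intr=0.0000 cont=2.5286 V=2.5286[hold]  S*(4)=106.5400
k=3: j=0 S=65.1201 intr=92.9399 cont=91.1082 V=92.9399[EX]; j=1 S=90.4163 intr=67.6437 cont=65.8120 V=67.6437[EX]; j=2 S=125.5389 intr=32.5211 cont=34.8868 V=34.8868[hold]; j=3 S=174.3051 intr=0.0000 cont=10.5868 V=10.5868[hold]  S*(3)=90.4163
k=2: j=0 S=76.7328 intr=81.3272 cont=79.4955 V=81.3272[EX]; j=1 S=106.5400 intr=51.5200 cont=50.8450 V=51.5200[EX]; j=2 S=147.9259 intr=10.1341 cont=22.6023 V=22.6023[hold]  S*(2)=106.5400
k=1: j=0 S=90.4163 intr=67.6437 cont=65.8120 V=67.6437[EX]; j=1 S=125.5389 intr=32.5211 cont=36.7851 V=36.7851[hold]  S*(1)=90.4163
k=0: j=0 S=106.5400 intr=51.5200 cont=51.7730 V=51.7730[hold]  S*(0)=-

price = 51.7730
boundary = - 90.4163 106.5400 90.4163 106.5400 125.5389
tree:
51.7730
67.6437 36.7851
81.3272 51.5200 22.6023
92.9399 67.6437 34.8868 10.5868
102.7951 81.3272 51.5200 18.7195 2.5286
111.1588 92.9399 67.6437 32.5211 5.0621 0.0000
118.2568 102.7951 81.3272 51.5200 10.1341 0.0000 0.0000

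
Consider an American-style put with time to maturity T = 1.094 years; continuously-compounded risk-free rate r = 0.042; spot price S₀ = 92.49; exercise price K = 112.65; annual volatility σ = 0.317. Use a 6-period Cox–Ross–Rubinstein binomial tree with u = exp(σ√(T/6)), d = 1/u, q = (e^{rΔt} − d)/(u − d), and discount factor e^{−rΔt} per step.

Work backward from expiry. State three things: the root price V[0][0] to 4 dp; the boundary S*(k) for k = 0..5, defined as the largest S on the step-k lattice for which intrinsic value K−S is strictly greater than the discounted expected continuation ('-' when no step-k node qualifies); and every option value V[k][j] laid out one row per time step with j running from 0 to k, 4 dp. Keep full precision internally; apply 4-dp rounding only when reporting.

params: Δt=0.18233 u=1.14495 d=0.87340 q=0.49452 e^(-rΔt)=0.99237
t_6 payoffs: 71.5940 58.8293 42.0959 20.1600 0.0000 0.0000 0.0000
t_5: node(5,0) S=47.0070 payoff=65.6430 vs cont=64.7836 → 65.6430 [stop]  node(5,1) S=61.6220 payoff=51.0280 vs cont=50.1686 → 51.0280 [stop]  node(5,2) S=80.7808 payoff=31.8692 vs cont=31.0098 → 31.8692 [stop]  node(5,3) S=105.8964 payoff=6.7536 vs cont=10.1127 → 10.1127 [wait]  node(5,4) S=138.8206 payoff=0.0000 vs cont=0.0000 → 0.0000 [wait]  node(5,5) S=181.9812 payoff=0.0000 vs cont=0.0000 → 0.0000 [wait]  ⇒ S*(5)=80.7808
t_4: node(4,0) S=53.8207 payoff=58.8293 vs cont=57.9699 → 58.8293 [stop]  node(4,1) S=70.5541 payoff=42.0959 vs cont=41.2366 → 42.0959 [stop]  node(4,2) S=92.4900 payoff=20.1600 vs cont=20.9491 → 20.9491 [wait]  node(4,3) S=121.2460 payoff=0.0000 vs cont=5.0728 → 5.0728 [wait]  node(4,4) S=158.9426 payoff=0.0000 vs cont=0.0000 → 0.0000 [wait]  ⇒ S*(4)=70.5541
t_3: node(3,0) S=61.6220 payoff=51.0280 vs cont=50.1686 → 51.0280 [stop]  node(3,1) S=80.7808 payoff=31.8692 vs cont=31.3970 → 31.8692 [stop]  node(3,2) S=105.8964 payoff=6.7536 vs cont=12.9980 → 12.9980 [wait]  node(3,3) S=138.8206 payoff=0.0000 vs cont=2.5446 → 2.5446 [wait]  ⇒ S*(3)=80.7808
t_2: node(2,0) S=70.5541 payoff=42.0959 vs cont=41.2366 → 42.0959 [stop]  node(2,1) S=92.4900 payoff=20.1600 vs cont=22.3650 → 22.3650 [wait]  node(2,2) S=121.2460 payoff=0.0000 vs cont=7.7689 → 7.7689 [wait]  ⇒ S*(2)=70.5541
t_1: node(1,0) S=80.7808 payoff=31.8692 vs cont=32.0919 → 32.0919 [wait]  node(1,1) S=105.8964 payoff=6.7536 vs cont=15.0314 → 15.0314 [wait]  ⇒ S*(1)=-
t_0: node(0,0) S=92.4900 payoff=20.1600 vs cont=23.4747 → 23.4747 [wait]  ⇒ S*(0)=-

price = 23.4747
boundary = - - 70.5541 80.7808 70.5541 80.7808
tree:
23.4747
32.0919 15.0314
42.0959 22.3650 7.7689
51.0280 31.8692 12.9980 2.5446
58.8293 42.0959 20.9491 5.0728 0.0000
65.6430 51.0280 31.8692 10.1127 0.0000 0.0000
71.5940 58.8293 42.0959 20.1600 0.0000 0.0000 0.0000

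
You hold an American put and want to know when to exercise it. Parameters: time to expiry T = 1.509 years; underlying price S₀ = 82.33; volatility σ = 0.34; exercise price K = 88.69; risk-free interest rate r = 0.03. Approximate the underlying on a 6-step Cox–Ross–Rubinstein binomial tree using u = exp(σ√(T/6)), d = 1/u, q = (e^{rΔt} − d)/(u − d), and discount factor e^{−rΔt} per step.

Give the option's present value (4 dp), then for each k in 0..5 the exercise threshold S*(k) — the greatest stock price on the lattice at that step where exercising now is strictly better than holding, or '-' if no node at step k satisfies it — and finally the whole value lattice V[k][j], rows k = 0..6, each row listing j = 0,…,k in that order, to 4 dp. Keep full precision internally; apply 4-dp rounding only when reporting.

price = 15.9052
boundary = - - - 49.3633 58.5404 69.4236
tree:
15.9052
22.3738 9.1367
30.3335 14.0896 3.9063
39.3267 21.0534 6.7552 0.8764
47.0651 30.1496 11.5149 1.6967 0.0000
53.5904 39.3267 19.2664 3.2850 0.0000 0.0000
59.0928 47.0651 30.1496 6.3600 0.0000 0.0000 0.0000

params: Δt=0.25150 u=1.18591 d=0.84324 q=0.47958 e^(-rΔt)=0.99248
t_6 payoffs: 59.0928 47.0651 30.1496 6.3600 0.0000 0.0000 0.0000
t_5: node(5,0) S=35.0996 payoff=53.5904 vs cont=52.9238 → 53.5904 [stop]  node(5,1) S=49.3633 payoff=39.3267 vs cont=38.6600 → 39.3267 [stop]  node(5,2) S=69.4236 payoff=19.2664 vs cont=18.5998 → 19.2664 [stop]  node(5,3) S=97.6359 payoff=0.0000 vs cont=3.2850 → 3.2850 [wait]  node(5,4) S=137.3130 payoff=0.0000 vs cont=0.0000 → 0.0000 [wait]  node(5,5) S=193.1142 payoff=0.0000 vs cont=0.0000 → 0.0000 [wait]  ⇒ S*(5)=69.4236
t_4: node(4,0) S=41.6249 payoff=47.0651 vs cont=46.3984 → 47.0651 [stop]  node(4,1) S=58.5404 payoff=30.1496 vs cont=29.4830 → 30.1496 [stop]  node(4,2) S=82.3300 payoff=6.3600 vs cont=11.5149 → 11.5149 [wait]  node(4,3) S=115.7872 payoff=0.0000 vs cont=1.6967 → 1.6967 [wait]  node(4,4) S=162.8407 payoff=0.0000 vs cont=0.0000 → 0.0000 [wait]  ⇒ S*(4)=58.5404
t_3: node(3,0) S=49.3633 payoff=39.3267 vs cont=38.6600 → 39.3267 [stop]  node(3,1) S=69.4236 payoff=19.2664 vs cont=21.0534 → 21.0534 [wait]  node(3,2) S=97.6359 payoff=0.0000 vs cont=6.7552 → 6.7552 [wait]  node(3,3) S=137.3130 payoff=0.0000 vs cont=0.8764 → 0.8764 [wait]  ⇒ S*(3)=49.3633
t_2: node(2,0) S=58.5404 payoff=30.1496 vs cont=30.3335 → 30.3335 [wait]  node(2,1) S=82.3300 payoff=6.3600 vs cont=14.0896 → 14.0896 [wait]  node(2,2) S=115.7872 payoff=0.0000 vs cont=3.9063 → 3.9063 [wait]  ⇒ S*(2)=-
t_1: node(1,0) S=69.4236 payoff=19.2664 vs cont=22.3738 → 22.3738 [wait]  node(1,1) S=97.6359 payoff=0.0000 vs cont=9.1367 → 9.1367 [wait]  ⇒ S*(1)=-
t_0: node(0,0) S=82.3300 payoff=6.3600 vs cont=15.9052 → 15.9052 [wait]  ⇒ S*(0)=-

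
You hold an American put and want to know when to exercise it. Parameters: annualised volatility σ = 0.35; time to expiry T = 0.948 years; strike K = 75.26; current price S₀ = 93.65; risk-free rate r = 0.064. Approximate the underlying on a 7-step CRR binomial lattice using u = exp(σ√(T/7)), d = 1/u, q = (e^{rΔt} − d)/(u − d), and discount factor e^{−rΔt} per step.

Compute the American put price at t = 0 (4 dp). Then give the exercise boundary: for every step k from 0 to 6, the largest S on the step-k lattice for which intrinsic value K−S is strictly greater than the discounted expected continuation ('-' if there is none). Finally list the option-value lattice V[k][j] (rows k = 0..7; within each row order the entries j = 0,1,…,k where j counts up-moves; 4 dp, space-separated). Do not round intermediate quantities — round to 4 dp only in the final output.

Δt=0.13543  u=1.13747  d=0.87915  q=0.50154  discount=0.99137
step 7 (expiry): payoffs max(K−S,0) = 37.2462 26.0767 11.6254 0.0000 0.0000 0.0000 0.0000 0.0000
step 6: (k=6,j=0): S=43.2394, (K−S)⁺=32.0206, hold=31.3711 ⇒ V=32.0206 exercise | (k=6,j=1): S=55.9443, (K−S)⁺=19.3157, hold=18.6663 ⇒ V=19.3157 exercise | (k=6,j=2): S=72.3822, (K−S)⁺=2.8778, hold=5.7447 ⇒ V=5.7447 continue | (k=6,j=3): S=93.6500, (K−S)⁺=0.0000, hold=0.0000 ⇒ V=0.0000 continue | (k=6,j=4): S=121.1669, (K−S)⁺=0.0000, hold=0.0000 ⇒ V=0.0000 continue | (k=6,j=5): S=156.7690, (K−S)⁺=0.0000, hold=0.0000 ⇒ V=0.0000 continue | (k=6,j=6): S=202.8319, (K−S)⁺=0.0000, hold=0.0000 ⇒ V=0.0000 continue  boundary S*=55.9443
step 5: (k=5,j=0): S=49.1833, (K−S)⁺=26.0767, hold=25.4272 ⇒ V=26.0767 exercise | (k=5,j=1): S=63.6346, (K−S)⁺=11.6254, hold=12.4013 ⇒ V=12.4013 continue | (k=5,j=2): S=82.3322, (K−S)⁺=0.0000, hold=2.8388 ⇒ V=2.8388 continue | (k=5,j=3): S=106.5236, (K−S)⁺=0.0000, hold=0.0000 ⇒ V=0.0000 continue | (k=5,j=4): S=137.8231, (K−S)⁺=0.0000, hold=0.0000 ⇒ V=0.0000 continue | (k=5,j=5): S=178.3192, (K−S)⁺=0.0000, hold=0.0000 ⇒ V=0.0000 continue  boundary S*=49.1833
step 4: (k=4,j=0): S=55.9443, (K−S)⁺=19.3157, hold=19.0521 ⇒ V=19.3157 exercise | (k=4,j=1): S=72.3822, (K−S)⁺=2.8778, hold=7.5397 ⇒ V=7.5397 continue | (k=4,j=2): S=93.6500, (K−S)⁺=0.0000, hold=1.4028 ⇒ V=1.4028 continue | (k=4,j=3): S=121.1669, (K−S)⁺=0.0000, hold=0.0000 ⇒ V=0.0000 continue | (k=4,j=4): S=156.7690, (K−S)⁺=0.0000, hold=0.0000 ⇒ V=0.0000 continue  boundary S*=55.9443
step 3: (k=3,j=0): S=63.6346, (K−S)⁺=11.6254, hold=13.2938 ⇒ V=13.2938 continue | (k=3,j=1): S=82.3322, (K−S)⁺=0.0000, hold=4.4233 ⇒ V=4.4233 continue | (k=3,j=2): S=106.5236, (K−S)⁺=0.0000, hold=0.6932 ⇒ V=0.6932 continue | (k=3,j=3): S=137.8231, (K−S)⁺=0.0000, hold=0.0000 ⇒ V=0.0000 continue  boundary S*=-
step 2: (k=2,j=0): S=72.3822, (K−S)⁺=2.8778, hold=8.7685 ⇒ V=8.7685 continue | (k=2,j=1): S=93.6500, (K−S)⁺=0.0000, hold=2.5304 ⇒ V=2.5304 continue | (k=2,j=2): S=121.1669, (K−S)⁺=0.0000, hold=0.3425 ⇒ V=0.3425 continue  boundary S*=-
step 1: (k=1,j=0): S=82.3322, (K−S)⁺=0.0000, hold=5.5912 ⇒ V=5.5912 continue | (k=1,j=1): S=106.5236, (K−S)⁺=0.0000, hold=1.4208 ⇒ V=1.4208 continue  boundary S*=-
step 0: (k=0,j=0): S=93.6500, (K−S)⁺=0.0000, hold=3.4693 ⇒ V=3.4693 continue  boundary S*=-

price = 3.4693
boundary = - - - - 55.9443 49.1833 55.9443
tree:
3.4693
5.5912 1.4208
8.7685 2.5304 0.3425
13.2938 4.4233 0.6932 0.0000
19.3157 7.5397 1.4028 0.0000 0.0000
26.0767 12.4013 2.8388 0.0000 0.0000 0.0000
32.0206 19.3157 5.7447 0.0000 0.0000 0.0000 0.0000
37.2462 26.0767 11.6254 0.0000 0.0000 0.0000 0.0000 0.0000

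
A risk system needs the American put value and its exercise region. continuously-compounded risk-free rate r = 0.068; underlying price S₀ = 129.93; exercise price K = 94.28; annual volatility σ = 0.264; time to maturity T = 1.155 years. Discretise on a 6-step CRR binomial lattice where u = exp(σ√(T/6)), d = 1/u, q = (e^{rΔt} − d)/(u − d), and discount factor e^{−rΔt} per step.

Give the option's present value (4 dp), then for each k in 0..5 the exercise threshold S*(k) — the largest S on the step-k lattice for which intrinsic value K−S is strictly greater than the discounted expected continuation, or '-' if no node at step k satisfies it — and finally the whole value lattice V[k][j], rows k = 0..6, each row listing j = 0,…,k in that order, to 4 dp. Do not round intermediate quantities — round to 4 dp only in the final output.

params: Δt=0.19250 u=1.12280 d=0.89063 q=0.52782 e^(-rΔt)=0.98700
t_6 payoffs: 29.4338 12.5290 0.0000 0.0000 0.0000 0.0000 0.0000
t_5: node(5,0) S=72.8096 payoff=21.4704 vs cont=20.2443 → 21.4704 [stop]  node(5,1) S=91.7904 payoff=2.4896 vs cont=5.8390 → 5.8390 [wait]  node(5,2) S=115.7192 payoff=0.0000 vs cont=0.0000 → 0.0000 [wait]  node(5,3) S=145.8860 payoff=0.0000 vs cont=0.0000 → 0.0000 [wait]  node(5,4) S=183.9170 payoff=0.0000 vs cont=0.0000 → 0.0000 [wait]  node(5,5) S=231.8623 payoff=0.0000 vs cont=0.0000 → 0.0000 [wait]  ⇒ S*(5)=72.8096
t_4: node(4,0) S=81.7510 payoff=12.5290 vs cont=13.0478 → 13.0478 [wait]  node(4,1) S=103.0626 payoff=0.0000 vs cont=2.7212 → 2.7212 [wait]  node(4,2) S=129.9300 payoff=0.0000 vs cont=0.0000 → 0.0000 [wait]  node(4,3) S=163.8014 payoff=0.0000 vs cont=0.0000 → 0.0000 [wait]  node(4,4) S=206.5028 payoff=0.0000 vs cont=0.0000 → 0.0000 [wait]  ⇒ S*(4)=-
t_3: node(3,0) S=91.7904 payoff=2.4896 vs cont=7.4983 → 7.4983 [wait]  node(3,1) S=115.7192 payoff=0.0000 vs cont=1.2682 → 1.2682 [wait]  node(3,2) S=145.8860 payoff=0.0000 vs cont=0.0000 → 0.0000 [wait]  node(3,3) S=183.9170 payoff=0.0000 vs cont=0.0000 → 0.0000 [wait]  ⇒ S*(3)=-
t_2: node(2,0) S=103.0626 payoff=0.0000 vs cont=4.1551 → 4.1551 [wait]  node(2,1) S=129.9300 payoff=0.0000 vs cont=0.5910 → 0.5910 [wait]  node(2,2) S=163.8014 payoff=0.0000 vs cont=0.0000 → 0.0000 [wait]  ⇒ S*(2)=-
t_1: node(1,0) S=115.7192 payoff=0.0000 vs cont=2.2443 → 2.2443 [wait]  node(1,1) S=145.8860 payoff=0.0000 vs cont=0.2754 → 0.2754 [wait]  ⇒ S*(1)=-
t_0: node(0,0) S=129.9300 payoff=0.0000 vs cont=1.1894 → 1.1894 [wait]  ⇒ S*(0)=-

price = 1.1894
boundary = - - - - - 72.8096
tree:
1.1894
2.2443 0.2754
4.1551 0.5910 0.0000
7.4983 1.2682 0.0000 0.0000
13.0478 2.7212 0.0000 0.0000 0.0000
21.4704 5.8390 0.0000 0.0000 0.0000 0.0000
29.4338 12.5290 0.0000 0.0000 0.0000 0.0000 0.0000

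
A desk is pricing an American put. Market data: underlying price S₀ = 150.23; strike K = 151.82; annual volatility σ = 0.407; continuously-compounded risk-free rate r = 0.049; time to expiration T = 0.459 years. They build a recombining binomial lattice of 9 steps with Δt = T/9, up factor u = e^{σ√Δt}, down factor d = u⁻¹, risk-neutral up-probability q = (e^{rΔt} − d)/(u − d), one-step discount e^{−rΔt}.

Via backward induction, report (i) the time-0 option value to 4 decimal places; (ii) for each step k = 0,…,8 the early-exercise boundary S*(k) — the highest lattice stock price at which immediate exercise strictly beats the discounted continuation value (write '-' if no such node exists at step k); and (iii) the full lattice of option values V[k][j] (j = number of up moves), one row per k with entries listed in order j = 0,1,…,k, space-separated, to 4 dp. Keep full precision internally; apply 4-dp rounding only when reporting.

price = 16.2482
boundary = - - - - 104.0127 94.8787 104.0127 114.0260 125.0033
tree:
16.2482
22.2816 10.0673
29.6858 14.7081 5.3006
38.3155 20.8780 8.3776 2.1331
47.8073 28.6565 12.9088 3.7160 0.5006
56.9413 37.8329 19.2757 6.3646 0.9852 0.0000
65.2731 47.8073 27.6705 10.6586 1.9391 0.0000 0.0000
72.8733 56.9413 37.7940 17.3014 3.8163 0.0000 0.0000 0.0000
79.8061 65.2731 47.8073 26.8167 7.5110 0.0000 0.0000 0.0000 0.0000
86.1301 72.8733 56.9413 37.7940 14.7826 0.0000 0.0000 0.0000 0.0000 0.0000

Δt=0.05100  u=1.09627  d=0.91218  q=0.49063  discount=0.99750
step 9 (expiry): payoffs max(K−S,0) = 86.1301 72.8733 56.9413 37.7940 14.7826 0.0000 0.0000 0.0000 0.0000 0.0000
step 8: (k=8,j=0): S=72.0139, (K−S)⁺=79.8061, hold=79.4272 ⇒ V=79.8061 exercise | (k=8,j=1): S=86.5469, (K−S)⁺=65.2731, hold=64.8942 ⇒ V=65.2731 exercise | (k=8,j=2): S=104.0127, (K−S)⁺=47.8073, hold=47.4283 ⇒ V=47.8073 exercise | (k=8,j=3): S=125.0033, (K−S)⁺=26.8167, hold=26.4377 ⇒ V=26.8167 exercise | (k=8,j=4): S=150.2300, (K−S)⁺=1.5900, hold=7.5110 ⇒ V=7.5110 continue | (k=8,j=5): S=180.5476, (K−S)⁺=0.0000, hold=0.0000 ⇒ V=0.0000 continue | (k=8,j=6): S=216.9836, (K−S)⁺=0.0000, hold=0.0000 ⇒ V=0.0000 continue | (k=8,j=7): S=260.7726, (K−S)⁺=0.0000, hold=0.0000 ⇒ V=0.0000 continue | (k=8,j=8): S=313.3986, (K−S)⁺=0.0000, hold=0.0000 ⇒ V=0.0000 continue  boundary S*=125.0033
step 7: (k=7,j=0): S=78.9467, (K−S)⁺=72.8733, hold=72.4944 ⇒ V=72.8733 exercise | (k=7,j=1): S=94.8787, (K−S)⁺=56.9413, hold=56.5623 ⇒ V=56.9413 exercise | (k=7,j=2): S=114.0260, (K−S)⁺=37.7940, hold=37.4150 ⇒ V=37.7940 exercise | (k=7,j=3): S=137.0374, (K−S)⁺=14.7826, hold=17.3014 ⇒ V=17.3014 continue | (k=7,j=4): S=164.6926, (K−S)⁺=0.0000, hold=3.8163 ⇒ V=3.8163 continue | (k=7,j=5): S=197.9289, (K−S)⁺=0.0000, hold=0.0000 ⇒ V=0.0000 continue | (k=7,j=6): S=237.8726, (K−S)⁺=0.0000, hold=0.0000 ⇒ V=0.0000 continue | (k=7,j=7): S=285.8772, (K−S)⁺=0.0000, hold=0.0000 ⇒ V=0.0000 continue  boundary S*=114.0260
step 6: (k=6,j=0): S=86.5469, (K−S)⁺=65.2731, hold=64.8942 ⇒ V=65.2731 exercise | (k=6,j=1): S=104.0127, (K−S)⁺=47.8073, hold=47.4283 ⇒ V=47.8073 exercise | (k=6,j=2): S=125.0033, (K−S)⁺=26.8167, hold=27.6705 ⇒ V=27.6705 continue | (k=6,j=3): S=150.2300, (K−S)⁺=1.5900, hold=10.6586 ⇒ V=10.6586 continue | (k=6,j=4): S=180.5476, (K−S)⁺=0.0000, hold=1.9391 ⇒ V=1.9391 continue | (k=6,j=5): S=216.9836, (K−S)⁺=0.0000, hold=0.0000 ⇒ V=0.0000 continue | (k=6,j=6): S=260.7726, (K−S)⁺=0.0000, hold=0.0000 ⇒ V=0.0000 continue  boundary S*=104.0127
step 5: (k=5,j=0): S=94.8787, (K−S)⁺=56.9413, hold=56.5623 ⇒ V=56.9413 exercise | (k=5,j=1): S=114.0260, (K−S)⁺=37.7940, hold=37.8329 ⇒ V=37.8329 continue | (k=5,j=2): S=137.0374, (K−S)⁺=14.7826, hold=19.2757 ⇒ V=19.2757 continue | (k=5,j=3): S=164.6926, (K−S)⁺=0.0000, hold=6.3646 ⇒ V=6.3646 continue | (k=5,j=4): S=197.9289, (K−S)⁺=0.0000, hold=0.9852 ⇒ V=0.9852 continue | (k=5,j=5): S=237.8726, (K−S)⁺=0.0000, hold=0.0000 ⇒ V=0.0000 continue  boundary S*=94.8787
step 4: (k=4,j=0): S=104.0127, (K−S)⁺=47.8073, hold=47.4474 ⇒ V=47.8073 exercise | (k=4,j=1): S=125.0033, (K−S)⁺=26.8167, hold=28.6565 ⇒ V=28.6565 continue | (k=4,j=2): S=150.2300, (K−S)⁺=1.5900, hold=12.9088 ⇒ V=12.9088 continue | (k=4,j=3): S=180.5476, (K−S)⁺=0.0000, hold=3.7160 ⇒ V=3.7160 continue | (k=4,j=4): S=216.9836, (K−S)⁺=0.0000, hold=0.5006 ⇒ V=0.5006 continue  boundary S*=104.0127
step 3: (k=3,j=0): S=114.0260, (K−S)⁺=37.7940, hold=38.3155 ⇒ V=38.3155 continue | (k=3,j=1): S=137.0374, (K−S)⁺=14.7826, hold=20.8780 ⇒ V=20.8780 continue | (k=3,j=2): S=164.6926, (K−S)⁺=0.0000, hold=8.3776 ⇒ V=8.3776 continue | (k=3,j=3): S=197.9289, (K−S)⁺=0.0000, hold=2.1331 ⇒ V=2.1331 continue  boundary S*=-
step 2: (k=2,j=0): S=125.0033, (K−S)⁺=26.8167, hold=29.6858 ⇒ V=29.6858 continue | (k=2,j=1): S=150.2300, (K−S)⁺=1.5900, hold=14.7081 ⇒ V=14.7081 continue | (k=2,j=2): S=180.5476, (K−S)⁺=0.0000, hold=5.3006 ⇒ V=5.3006 continue  boundary S*=-
step 1: (k=1,j=0): S=137.0374, (K−S)⁺=14.7826, hold=22.2816 ⇒ V=22.2816 continue | (k=1,j=1): S=164.6926, (K−S)⁺=0.0000, hold=10.0673 ⇒ V=10.0673 continue  boundary S*=-
step 0: (k=0,j=0): S=150.2300, (K−S)⁺=1.5900, hold=16.2482 ⇒ V=16.2482 continue  boundary S*=-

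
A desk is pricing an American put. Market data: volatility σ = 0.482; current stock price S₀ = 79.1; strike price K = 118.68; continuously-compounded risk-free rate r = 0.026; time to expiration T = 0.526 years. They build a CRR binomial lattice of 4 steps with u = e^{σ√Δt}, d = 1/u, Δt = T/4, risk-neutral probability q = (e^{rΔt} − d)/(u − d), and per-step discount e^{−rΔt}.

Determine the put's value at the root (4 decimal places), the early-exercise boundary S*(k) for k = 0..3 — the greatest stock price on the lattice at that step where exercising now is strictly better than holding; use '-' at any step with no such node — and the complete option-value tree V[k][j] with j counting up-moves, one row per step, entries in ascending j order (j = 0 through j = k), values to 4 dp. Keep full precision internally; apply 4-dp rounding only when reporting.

price = 40.7439
boundary = - 66.4152 79.1000 94.2075
tree:
40.7439
52.2648 27.8498
62.9155 39.5800 14.6212
71.8581 52.2648 24.4725 3.4472
79.3667 62.9155 39.5800 6.4795 0.0000

Δt=0.13150, u=1.19099, d=0.83964, q=0.46616, disc=e^(-rΔt)=0.99659
k=4 terminal: V=max(K-S,0) → 79.3667 62.9155 39.5800 6.4795 0.0000
k=3: j=0 S=46.8219 intr=71.8581 cont=71.4530 V=71.8581[EX]; j=1 S=66.4152 intr=52.2648 cont=51.8598 V=52.2648[EX]; j=2 S=94.2075 intr=24.4725 cont=24.0674 V=24.4725[EX]; j=3 S=133.6300 intr=0.0000 cont=3.4472 V=3.4472[hold]  S*(3)=94.2075
k=2: j=0 S=55.7645 intr=62.9155 cont=62.5104 V=62.9155[EX]; j=1 S=79.1000 intr=39.5800 cont=39.1749 V=39.5800[EX]; j=2 S=112.2005 intr=6.4795 cont=14.6212 V=14.6212[hold]  S*(2)=79.1000
k=1: j=0 S=66.4152 intr=52.2648 cont=51.8598 V=52.2648[EX]; j=1 S=94.2075 intr=24.4725 cont=27.8498 V=27.8498[hold]  S*(1)=66.4152
k=0: j=0 S=79.1000 intr=39.5800 cont=40.7439 V=40.7439[hold]  S*(0)=-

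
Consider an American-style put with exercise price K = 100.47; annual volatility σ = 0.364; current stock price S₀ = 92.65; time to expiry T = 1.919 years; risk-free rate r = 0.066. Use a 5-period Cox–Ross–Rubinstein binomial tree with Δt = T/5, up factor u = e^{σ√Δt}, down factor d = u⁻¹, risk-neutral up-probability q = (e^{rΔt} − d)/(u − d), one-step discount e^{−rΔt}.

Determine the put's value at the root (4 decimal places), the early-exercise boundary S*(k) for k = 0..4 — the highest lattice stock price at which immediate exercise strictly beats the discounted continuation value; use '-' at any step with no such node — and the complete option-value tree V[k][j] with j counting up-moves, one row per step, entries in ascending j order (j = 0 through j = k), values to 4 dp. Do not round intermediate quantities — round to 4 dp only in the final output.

Δt=0.38380, u=1.25295, d=0.79811, q=0.50026, disc=e^(-rΔt)=0.97499
k=5 terminal: V=max(K-S,0) → 70.4666 53.3679 26.5247 0.0000 0.0000 0.0000
k=4: j=0 S=37.5928 intr=62.8772 cont=60.3641 V=62.8772[EX]; j=1 S=59.0168 intr=41.4532 cont=38.9402 V=41.4532[EX]; j=2 S=92.6500 intr=7.8200 cont=12.9238 V=12.9238[hold]; j=3 S=145.4506 intr=0.0000 cont=0.0000 V=0.0000[hold]; j=4 S=228.3419 intr=0.0000 cont=0.0000 V=0.0000[hold]  S*(4)=59.0168
k=3: j=0 S=47.1021 intr=53.3679 cont=50.8549 V=53.3679[EX]; j=1 S=73.9453 intr=26.5247 cont=26.5011 V=26.5247[EX]; j=2 S=116.0862 intr=0.0000 cont=6.2969 V=6.2969[hold]; j=3 S=182.2429 intr=0.0000 cont=0.0000 V=0.0000[hold]  S*(3)=73.9453
k=2: j=0 S=59.0168 intr=41.4532 cont=38.9402 V=41.4532[EX]; j=1 S=92.6500 intr=7.8200 cont=15.9951 V=15.9951[hold]; j=2 S=145.4506 intr=0.0000 cont=3.0681 V=3.0681[hold]  S*(2)=59.0168
k=1: j=0 S=73.9453 intr=26.5247 cont=27.9991 V=27.9991[hold]; j=1 S=116.0862 intr=0.0000 cont=9.2899 V=9.2899[hold]  S*(1)=-
k=0: j=0 S=92.6500 intr=7.8200 cont=18.1733 V=18.1733[hold]  S*(0)=-

price = 18.1733
boundary = - - 59.0168 73.9453 59.0168
tree:
18.1733
27.9991 9.2899
41.4532 15.9951 3.0681
53.3679 26.5247 6.2969 0.0000
62.8772 41.4532 12.9238 0.0000 0.0000
70.4666 53.3679 26.5247 0.0000 0.0000 0.0000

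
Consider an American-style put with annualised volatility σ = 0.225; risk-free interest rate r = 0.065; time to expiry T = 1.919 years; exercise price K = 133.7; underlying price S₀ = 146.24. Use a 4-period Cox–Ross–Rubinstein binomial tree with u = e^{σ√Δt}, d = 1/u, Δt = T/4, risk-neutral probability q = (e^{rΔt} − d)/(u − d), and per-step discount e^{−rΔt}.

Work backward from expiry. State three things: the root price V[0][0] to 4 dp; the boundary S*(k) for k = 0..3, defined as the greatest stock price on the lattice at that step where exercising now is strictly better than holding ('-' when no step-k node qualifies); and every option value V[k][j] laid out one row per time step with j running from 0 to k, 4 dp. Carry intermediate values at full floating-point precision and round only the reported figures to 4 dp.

params: Δt=0.47975 u=1.16864 d=0.85569 q=0.56233 e^(-rΔt)=0.96930
t_4 payoffs: 55.2961 26.6216 0.0000 0.0000 0.0000
t_3: node(3,0) S=91.6262 payoff=42.0738 vs cont=37.9689 → 42.0738 [stop]  node(3,1) S=125.1365 payoff=8.5635 vs cont=11.2937 → 11.2937 [wait]  node(3,2) S=170.9025 payoff=0.0000 vs cont=0.0000 → 0.0000 [wait]  node(3,3) S=233.4064 payoff=0.0000 vs cont=0.0000 → 0.0000 [wait]  ⇒ S*(3)=91.6262
t_2: node(2,0) S=107.0784 payoff=26.6216 vs cont=24.0048 → 26.6216 [stop]  node(2,1) S=146.2400 payoff=0.0000 vs cont=4.7911 → 4.7911 [wait]  node(2,2) S=199.7241 payoff=0.0000 vs cont=0.0000 → 0.0000 [wait]  ⇒ S*(2)=107.0784
t_1: node(1,0) S=125.1365 payoff=8.5635 vs cont=13.9052 → 13.9052 [wait]  node(1,1) S=170.9025 payoff=0.0000 vs cont=2.0325 → 2.0325 [wait]  ⇒ S*(1)=-
t_0: node(0,0) S=146.2400 payoff=0.0000 vs cont=7.0069 → 7.0069 [wait]  ⇒ S*(0)=-

price = 7.0069
boundary = - - 107.0784 91.6262
tree:
7.0069
13.9052 2.0325
26.6216 4.7911 0.0000
42.0738 11.2937 0.0000 0.0000
55.2961 26.6216 0.0000 0.0000 0.0000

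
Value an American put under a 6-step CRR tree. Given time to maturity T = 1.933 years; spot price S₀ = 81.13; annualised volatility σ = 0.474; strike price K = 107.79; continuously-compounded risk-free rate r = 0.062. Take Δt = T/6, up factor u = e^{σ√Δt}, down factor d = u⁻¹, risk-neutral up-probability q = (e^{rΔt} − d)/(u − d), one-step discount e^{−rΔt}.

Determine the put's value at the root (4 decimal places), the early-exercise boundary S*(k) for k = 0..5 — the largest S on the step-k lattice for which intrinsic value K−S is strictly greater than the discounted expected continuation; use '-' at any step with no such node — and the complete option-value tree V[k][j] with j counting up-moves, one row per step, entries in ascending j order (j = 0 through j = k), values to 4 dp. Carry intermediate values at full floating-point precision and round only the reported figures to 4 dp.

price = 34.3288
boundary = - - 47.3691 61.9924 47.3691 61.9924
tree:
34.3288
46.3722 22.2311
60.4209 32.5319 11.5780
71.5947 45.7976 18.9799 3.7342
80.1327 60.4209 30.1655 7.1904 0.0000
86.6568 71.5947 45.7976 13.8454 0.0000 0.0000
91.6418 80.1327 60.4209 26.6600 0.0000 0.0000 0.0000

Δt=0.32217, u=1.30871, d=0.76411, q=0.47019, disc=e^(-rΔt)=0.98022
k=6 terminal: V=max(K-S,0) → 91.6418 80.1327 60.4209 26.6600 0.0000 0.0000 0.0000
k=5: j=0 S=21.1332 intr=86.6568 cont=84.5251 V=86.6568[EX]; j=1 S=36.1953 intr=71.5947 cont=69.4630 V=71.5947[EX]; j=2 S=61.9924 intr=45.7976 cont=43.6659 V=45.7976[EX]; j=3 S=106.1756 intr=1.6144 cont=13.8454 V=13.8454[hold]; j=4 S=181.8489 intr=0.0000 cont=0.0000 V=0.0000[hold]; j=5 S=311.4561 intr=0.0000 cont=0.0000 V=0.0000[hold]  S*(5)=61.9924
k=4: j=0 S=27.6573 intr=80.1327 cont=78.0011 V=80.1327[EX]; j=1 S=47.3691 intr=60.4209 cont=58.2892 V=60.4209[EX]; j=2 S=81.1300 intr=26.6600 cont=30.1655 V=30.1655[hold]; j=3 S=138.9529 intr=0.0000 cont=7.1904 V=7.1904[hold]; j=4 S=237.9873 intr=0.0000 cont=0.0000 V=0.0000[hold]  S*(4)=47.3691
k=3: j=0 S=36.1953 intr=71.5947 cont=69.4630 V=71.5947[EX]; j=1 S=61.9924 intr=45.7976 cont=45.2816 V=45.7976[EX]; j=2 S=106.1756 intr=1.6144 cont=18.9799 V=18.9799[hold]; j=3 S=181.8489 intr=0.0000 cont=3.7342 V=3.7342[hold]  S*(3)=61.9924
k=2: j=0 S=47.3691 intr=60.4209 cont=58.2892 V=60.4209[EX]; j=1 S=81.1300 intr=26.6600 cont=32.5319 V=32.5319[hold]; j=2 S=138.9529 intr=0.0000 cont=11.5780 V=11.5780[hold]  S*(2)=47.3691
k=1: j=0 S=61.9924 intr=45.7976 cont=46.3722 V=46.3722[hold]; j=1 S=106.1756 intr=1.6144 cont=22.2311 V=22.2311[hold]  S*(1)=-
k=0: j=0 S=81.1300 intr=26.6600 cont=34.3288 V=34.3288[hold]  S*(0)=-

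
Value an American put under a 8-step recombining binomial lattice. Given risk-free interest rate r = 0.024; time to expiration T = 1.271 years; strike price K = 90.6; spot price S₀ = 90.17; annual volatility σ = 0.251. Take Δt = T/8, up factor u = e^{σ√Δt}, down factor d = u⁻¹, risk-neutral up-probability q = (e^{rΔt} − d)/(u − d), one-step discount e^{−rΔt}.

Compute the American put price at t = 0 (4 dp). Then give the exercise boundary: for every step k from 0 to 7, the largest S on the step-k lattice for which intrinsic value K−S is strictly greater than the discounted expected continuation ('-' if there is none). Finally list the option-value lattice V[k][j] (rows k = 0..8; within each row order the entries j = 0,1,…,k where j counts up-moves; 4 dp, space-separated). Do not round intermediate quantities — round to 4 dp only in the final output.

Δt=0.15887  u=1.10522  d=0.90480  q=0.49407  discount=0.99619
step 8 (expiry): payoffs max(K−S,0) = 50.0990 41.1274 30.1685 16.7819 0.4300 0.0000 0.0000 0.0000 0.0000
step 7: (k=7,j=0): S=44.7626, (K−S)⁺=45.8374, hold=45.4926 ⇒ V=45.8374 exercise | (k=7,j=1): S=54.6782, (K−S)⁺=35.9218, hold=35.5770 ⇒ V=35.9218 exercise | (k=7,j=2): S=66.7903, (K−S)⁺=23.8097, hold=23.4649 ⇒ V=23.8097 exercise | (k=7,j=3): S=81.5854, (K−S)⁺=9.0146, hold=8.6698 ⇒ V=9.0146 exercise | (k=7,j=4): S=99.6579, (K−S)⁺=0.0000, hold=0.2167 ⇒ V=0.2167 continue | (k=7,j=5): S=121.7337, (K−S)⁺=0.0000, hold=0.0000 ⇒ V=0.0000 continue | (k=7,j=6): S=148.6997, (K−S)⁺=0.0000, hold=0.0000 ⇒ V=0.0000 continue | (k=7,j=7): S=181.6391, (K−S)⁺=0.0000, hold=0.0000 ⇒ V=0.0000 continue  boundary S*=81.5854
step 6: (k=6,j=0): S=49.4726, (K−S)⁺=41.1274, hold=40.7826 ⇒ V=41.1274 exercise | (k=6,j=1): S=60.4315, (K−S)⁺=30.1685, hold=29.8237 ⇒ V=30.1685 exercise | (k=6,j=2): S=73.8181, (K−S)⁺=16.7819, hold=16.4371 ⇒ V=16.7819 exercise | (k=6,j=3): S=90.1700, (K−S)⁺=0.4300, hold=4.6501 ⇒ V=4.6501 continue | (k=6,j=4): S=110.1441, (K−S)⁺=0.0000, hold=0.1092 ⇒ V=0.1092 continue | (k=6,j=5): S=134.5428, (K−S)⁺=0.0000, hold=0.0000 ⇒ V=0.0000 continue | (k=6,j=6): S=164.3462, (K−S)⁺=0.0000, hold=0.0000 ⇒ V=0.0000 continue  boundary S*=73.8181
step 5: (k=5,j=0): S=54.6782, (K−S)⁺=35.9218, hold=35.5770 ⇒ V=35.9218 exercise | (k=5,j=1): S=66.7903, (K−S)⁺=23.8097, hold=23.4649 ⇒ V=23.8097 exercise | (k=5,j=2): S=81.5854, (K−S)⁺=9.0146, hold=10.7469 ⇒ V=10.7469 continue | (k=5,j=3): S=99.6579, (K−S)⁺=0.0000, hold=2.3974 ⇒ V=2.3974 continue | (k=5,j=4): S=121.7337, (K−S)⁺=0.0000, hold=0.0551 ⇒ V=0.0551 continue | (k=5,j=5): S=148.6997, (K−S)⁺=0.0000, hold=0.0000 ⇒ V=0.0000 continue  boundary S*=66.7903
step 4: (k=4,j=0): S=60.4315, (K−S)⁺=30.1685, hold=29.8237 ⇒ V=30.1685 exercise | (k=4,j=1): S=73.8181, (K−S)⁺=16.7819, hold=17.2897 ⇒ V=17.2897 continue | (k=4,j=2): S=90.1700, (K−S)⁺=0.4300, hold=6.5965 ⇒ V=6.5965 continue | (k=4,j=3): S=110.1441, (K−S)⁺=0.0000, hold=1.2354 ⇒ V=1.2354 continue | (k=4,j=4): S=134.5428, (K−S)⁺=0.0000, hold=0.0277 ⇒ V=0.0277 continue  boundary S*=60.4315
step 3: (k=3,j=0): S=66.7903, (K−S)⁺=23.8097, hold=23.7149 ⇒ V=23.8097 exercise | (k=3,j=1): S=81.5854, (K−S)⁺=9.0146, hold=11.9608 ⇒ V=11.9608 continue | (k=3,j=2): S=99.6579, (K−S)⁺=0.0000, hold=3.9327 ⇒ V=3.9327 continue | (k=3,j=3): S=121.7337, (K−S)⁺=0.0000, hold=0.6363 ⇒ V=0.6363 continue  boundary S*=66.7903
step 2: (k=2,j=0): S=73.8181, (K−S)⁺=16.7819, hold=17.8872 ⇒ V=17.8872 continue | (k=2,j=1): S=90.1700, (K−S)⁺=0.4300, hold=7.9639 ⇒ V=7.9639 continue | (k=2,j=2): S=110.1441, (K−S)⁺=0.0000, hold=2.2953 ⇒ V=2.2953 continue  boundary S*=-
step 1: (k=1,j=0): S=81.5854, (K−S)⁺=9.0146, hold=12.9350 ⇒ V=12.9350 continue | (k=1,j=1): S=99.6579, (K−S)⁺=0.0000, hold=5.1436 ⇒ V=5.1436 continue  boundary S*=-
step 0: (k=0,j=0): S=90.1700, (K−S)⁺=0.4300, hold=9.0509 ⇒ V=9.0509 continue  boundary S*=-

price = 9.0509
boundary = - - - 66.7903 60.4315 66.7903 73.8181 81.5854
tree:
9.0509
12.9350 5.1436
17.8872 7.9639 2.2953
23.8097 11.9608 3.9327 0.6363
30.1685 17.2897 6.5965 1.2354 0.0277
35.9218 23.8097 10.7469 2.3974 0.0551 0.0000
41.1274 30.1685 16.7819 4.6501 0.1092 0.0000 0.0000
45.8374 35.9218 23.8097 9.0146 0.2167 0.0000 0.0000 0.0000
50.0990 41.1274 30.1685 16.7819 0.4300 0.0000 0.0000 0.0000 0.0000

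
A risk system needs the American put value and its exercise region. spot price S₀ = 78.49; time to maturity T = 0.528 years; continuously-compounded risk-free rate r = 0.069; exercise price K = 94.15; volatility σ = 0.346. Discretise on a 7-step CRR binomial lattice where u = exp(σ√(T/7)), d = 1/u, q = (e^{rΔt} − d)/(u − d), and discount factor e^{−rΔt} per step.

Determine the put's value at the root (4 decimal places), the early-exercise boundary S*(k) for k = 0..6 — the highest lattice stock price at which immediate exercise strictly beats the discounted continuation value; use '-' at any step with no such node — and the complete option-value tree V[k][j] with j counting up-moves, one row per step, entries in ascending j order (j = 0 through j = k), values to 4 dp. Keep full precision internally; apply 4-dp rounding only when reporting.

Δt=0.07543  u=1.09969  d=0.90935  q=0.50368  discount=0.99481
step 7 (expiry): payoffs max(K−S,0) = 53.7921 45.3447 35.1291 22.7752 7.8355 0.0000 0.0000 0.0000
step 6: (k=6,j=0): S=44.3811, (K−S)⁺=49.7689, hold=49.2802 ⇒ V=49.7689 exercise | (k=6,j=1): S=53.6706, (K−S)⁺=40.4794, hold=39.9906 ⇒ V=40.4794 exercise | (k=6,j=2): S=64.9046, (K−S)⁺=29.2454, hold=28.7567 ⇒ V=29.2454 exercise | (k=6,j=3): S=78.4900, (K−S)⁺=15.6600, hold=15.1713 ⇒ V=15.6600 exercise | (k=6,j=4): S=94.9190, (K−S)⁺=0.0000, hold=3.8688 ⇒ V=3.8688 continue | (k=6,j=5): S=114.7868, (K−S)⁺=0.0000, hold=0.0000 ⇒ V=0.0000 continue | (k=6,j=6): S=138.8132, (K−S)⁺=0.0000, hold=0.0000 ⇒ V=0.0000 continue  boundary S*=78.4900
step 5: (k=5,j=0): S=48.8053, (K−S)⁺=45.3447, hold=44.8559 ⇒ V=45.3447 exercise | (k=5,j=1): S=59.0209, (K−S)⁺=35.1291, hold=34.6403 ⇒ V=35.1291 exercise | (k=5,j=2): S=71.3748, (K−S)⁺=22.7752, hold=22.2865 ⇒ V=22.7752 exercise | (k=5,j=3): S=86.3145, (K−S)⁺=7.8355, hold=9.6706 ⇒ V=9.6706 continue | (k=5,j=4): S=104.3813, (K−S)⁺=0.0000, hold=1.9102 ⇒ V=1.9102 continue | (k=5,j=5): S=126.2297, (K−S)⁺=0.0000, hold=0.0000 ⇒ V=0.0000 continue  boundary S*=71.3748
step 4: (k=4,j=0): S=53.6706, (K−S)⁺=40.4794, hold=39.9906 ⇒ V=40.4794 exercise | (k=4,j=1): S=64.9046, (K−S)⁺=29.2454, hold=28.7567 ⇒ V=29.2454 exercise | (k=4,j=2): S=78.4900, (K−S)⁺=15.6600, hold=16.0907 ⇒ V=16.0907 continue | (k=4,j=3): S=94.9190, (K−S)⁺=0.0000, hold=5.7319 ⇒ V=5.7319 continue | (k=4,j=4): S=114.7868, (K−S)⁺=0.0000, hold=0.9432 ⇒ V=0.9432 continue  boundary S*=64.9046
step 3: (k=3,j=0): S=59.0209, (K−S)⁺=35.1291, hold=34.6403 ⇒ V=35.1291 exercise | (k=3,j=1): S=71.3748, (K−S)⁺=22.7752, hold=22.5023 ⇒ V=22.7752 exercise | (k=3,j=2): S=86.3145, (K−S)⁺=7.8355, hold=10.8168 ⇒ V=10.8168 continue | (k=3,j=3): S=104.3813, (K−S)⁺=0.0000, hold=3.3027 ⇒ V=3.3027 continue  boundary S*=71.3748
step 2: (k=2,j=0): S=64.9046, (K−S)⁺=29.2454, hold=28.7567 ⇒ V=29.2454 exercise | (k=2,j=1): S=78.4900, (K−S)⁺=15.6600, hold=16.6651 ⇒ V=16.6651 continue | (k=2,j=2): S=94.9190, (K−S)⁺=0.0000, hold=6.9956 ⇒ V=6.9956 continue  boundary S*=64.9046
step 1: (k=1,j=0): S=71.3748, (K−S)⁺=22.7752, hold=22.7901 ⇒ V=22.7901 continue | (k=1,j=1): S=86.3145, (K−S)⁺=7.8355, hold=11.7336 ⇒ V=11.7336 continue  boundary S*=-
step 0: (k=0,j=0): S=78.4900, (K−S)⁺=15.6600, hold=17.1318 ⇒ V=17.1318 continue  boundary S*=-

price = 17.1318
boundary = - - 64.9046 71.3748 64.9046 71.3748 78.4900
tree:
17.1318
22.7901 11.7336
29.2454 16.6651 6.9956
35.1291 22.7752 10.8168 3.3027
40.4794 29.2454 16.0907 5.7319 0.9432
45.3447 35.1291 22.7752 9.6706 1.9102 0.0000
49.7689 40.4794 29.2454 15.6600 3.8688 0.0000 0.0000
53.7921 45.3447 35.1291 22.7752 7.8355 0.0000 0.0000 0.0000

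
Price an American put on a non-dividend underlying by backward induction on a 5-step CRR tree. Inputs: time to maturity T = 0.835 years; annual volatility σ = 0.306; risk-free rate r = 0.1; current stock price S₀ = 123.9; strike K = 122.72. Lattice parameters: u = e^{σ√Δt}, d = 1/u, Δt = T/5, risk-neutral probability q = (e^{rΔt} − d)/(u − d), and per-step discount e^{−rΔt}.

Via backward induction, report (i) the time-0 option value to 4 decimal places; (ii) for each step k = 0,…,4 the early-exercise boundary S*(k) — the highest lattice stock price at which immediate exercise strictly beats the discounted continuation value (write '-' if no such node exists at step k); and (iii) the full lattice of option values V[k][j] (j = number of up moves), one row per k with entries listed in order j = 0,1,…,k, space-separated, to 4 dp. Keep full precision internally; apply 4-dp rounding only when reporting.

params: Δt=0.16700 u=1.13320 d=0.88245 q=0.53594 e^(-rΔt)=0.98344
t_5 payoffs: 56.4173 37.5773 13.3840 0.0000 0.0000 0.0000
t_4: node(4,0) S=75.1345 payoff=47.5855 vs cont=45.5531 → 47.5855 [stop]  node(4,1) S=96.4840 payoff=26.2360 vs cont=24.2036 → 26.2360 [stop]  node(4,2) S=123.9000 payoff=0.0000 vs cont=6.1081 → 6.1081 [wait]  node(4,3) S=159.1063 payoff=0.0000 vs cont=0.0000 → 0.0000 [wait]  node(4,4) S=204.3165 payoff=0.0000 vs cont=0.0000 → 0.0000 [wait]  ⇒ S*(4)=96.4840
t_3: node(3,0) S=85.1427 payoff=37.5773 vs cont=35.5449 → 37.5773 [stop]  node(3,1) S=109.3360 payoff=13.3840 vs cont=15.1929 → 15.1929 [wait]  node(3,2) S=140.4040 payoff=0.0000 vs cont=2.7876 → 2.7876 [wait]  node(3,3) S=180.2999 payoff=0.0000 vs cont=0.0000 → 0.0000 [wait]  ⇒ S*(3)=85.1427
t_2: node(2,0) S=96.4840 payoff=26.2360 vs cont=25.1570 → 26.2360 [stop]  node(2,1) S=123.9000 payoff=0.0000 vs cont=8.4029 → 8.4029 [wait]  node(2,2) S=159.1063 payoff=0.0000 vs cont=1.2722 → 1.2722 [wait]  ⇒ S*(2)=96.4840
t_1: node(1,0) S=109.3360 payoff=13.3840 vs cont=16.4024 → 16.4024 [wait]  node(1,1) S=140.4040 payoff=0.0000 vs cont=4.5054 → 4.5054 [wait]  ⇒ S*(1)=-
t_0: node(0,0) S=123.9000 payoff=0.0000 vs cont=9.8603 → 9.8603 [wait]  ⇒ S*(0)=-

price = 9.8603
boundary = - - 96.4840 85.1427 96.4840
tree:
9.8603
16.4024 4.5054
26.2360 8.4029 1.2722
37.5773 15.1929 2.7876 0.0000
47.5855 26.2360 6.1081 0.0000 0.0000
56.4173 37.5773 13.3840 0.0000 0.0000 0.0000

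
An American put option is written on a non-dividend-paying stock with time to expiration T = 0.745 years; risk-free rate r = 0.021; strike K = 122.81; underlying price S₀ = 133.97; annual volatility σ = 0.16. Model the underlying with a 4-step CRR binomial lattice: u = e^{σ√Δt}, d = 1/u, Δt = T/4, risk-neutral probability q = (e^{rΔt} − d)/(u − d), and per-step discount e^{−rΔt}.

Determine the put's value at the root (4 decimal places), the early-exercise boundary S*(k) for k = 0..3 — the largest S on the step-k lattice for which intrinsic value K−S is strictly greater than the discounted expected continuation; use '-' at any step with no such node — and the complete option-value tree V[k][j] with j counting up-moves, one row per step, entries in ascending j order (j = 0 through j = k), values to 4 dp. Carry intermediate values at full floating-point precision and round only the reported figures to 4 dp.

Δt=0.18625  u=1.07149  d=0.93328  q=0.51110  discount=0.99610
step 4 (expiry): payoffs max(K−S,0) = 21.1724 6.1207 0.0000 0.0000 0.0000
step 3: (k=3,j=0): S=108.9037, (K−S)⁺=13.9063, hold=13.4269 ⇒ V=13.9063 exercise | (k=3,j=1): S=125.0314, (K−S)⁺=0.0000, hold=2.9808 ⇒ V=2.9808 continue | (k=3,j=2): S=143.5476, (K−S)⁺=0.0000, hold=0.0000 ⇒ V=0.0000 continue | (k=3,j=3): S=164.8058, (K−S)⁺=0.0000, hold=0.0000 ⇒ V=0.0000 continue  boundary S*=108.9037
step 2: (k=2,j=0): S=116.6893, (K−S)⁺=6.1207, hold=8.2898 ⇒ V=8.2898 continue | (k=2,j=1): S=133.9700, (K−S)⁺=0.0000, hold=1.4516 ⇒ V=1.4516 continue | (k=2,j=2): S=153.8099, (K−S)⁺=0.0000, hold=0.0000 ⇒ V=0.0000 continue  boundary S*=-
step 1: (k=1,j=0): S=125.0314, (K−S)⁺=0.0000, hold=4.7761 ⇒ V=4.7761 continue | (k=1,j=1): S=143.5476, (K−S)⁺=0.0000, hold=0.7069 ⇒ V=0.7069 continue  boundary S*=-
step 0: (k=0,j=0): S=133.9700, (K−S)⁺=0.0000, hold=2.6858 ⇒ V=2.6858 continue  boundary S*=-

price = 2.6858
boundary = - - - 108.9037
tree:
2.6858
4.7761 0.7069
8.2898 1.4516 0.0000
13.9063 2.9808 0.0000 0.0000
21.1724 6.1207 0.0000 0.0000 0.0000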